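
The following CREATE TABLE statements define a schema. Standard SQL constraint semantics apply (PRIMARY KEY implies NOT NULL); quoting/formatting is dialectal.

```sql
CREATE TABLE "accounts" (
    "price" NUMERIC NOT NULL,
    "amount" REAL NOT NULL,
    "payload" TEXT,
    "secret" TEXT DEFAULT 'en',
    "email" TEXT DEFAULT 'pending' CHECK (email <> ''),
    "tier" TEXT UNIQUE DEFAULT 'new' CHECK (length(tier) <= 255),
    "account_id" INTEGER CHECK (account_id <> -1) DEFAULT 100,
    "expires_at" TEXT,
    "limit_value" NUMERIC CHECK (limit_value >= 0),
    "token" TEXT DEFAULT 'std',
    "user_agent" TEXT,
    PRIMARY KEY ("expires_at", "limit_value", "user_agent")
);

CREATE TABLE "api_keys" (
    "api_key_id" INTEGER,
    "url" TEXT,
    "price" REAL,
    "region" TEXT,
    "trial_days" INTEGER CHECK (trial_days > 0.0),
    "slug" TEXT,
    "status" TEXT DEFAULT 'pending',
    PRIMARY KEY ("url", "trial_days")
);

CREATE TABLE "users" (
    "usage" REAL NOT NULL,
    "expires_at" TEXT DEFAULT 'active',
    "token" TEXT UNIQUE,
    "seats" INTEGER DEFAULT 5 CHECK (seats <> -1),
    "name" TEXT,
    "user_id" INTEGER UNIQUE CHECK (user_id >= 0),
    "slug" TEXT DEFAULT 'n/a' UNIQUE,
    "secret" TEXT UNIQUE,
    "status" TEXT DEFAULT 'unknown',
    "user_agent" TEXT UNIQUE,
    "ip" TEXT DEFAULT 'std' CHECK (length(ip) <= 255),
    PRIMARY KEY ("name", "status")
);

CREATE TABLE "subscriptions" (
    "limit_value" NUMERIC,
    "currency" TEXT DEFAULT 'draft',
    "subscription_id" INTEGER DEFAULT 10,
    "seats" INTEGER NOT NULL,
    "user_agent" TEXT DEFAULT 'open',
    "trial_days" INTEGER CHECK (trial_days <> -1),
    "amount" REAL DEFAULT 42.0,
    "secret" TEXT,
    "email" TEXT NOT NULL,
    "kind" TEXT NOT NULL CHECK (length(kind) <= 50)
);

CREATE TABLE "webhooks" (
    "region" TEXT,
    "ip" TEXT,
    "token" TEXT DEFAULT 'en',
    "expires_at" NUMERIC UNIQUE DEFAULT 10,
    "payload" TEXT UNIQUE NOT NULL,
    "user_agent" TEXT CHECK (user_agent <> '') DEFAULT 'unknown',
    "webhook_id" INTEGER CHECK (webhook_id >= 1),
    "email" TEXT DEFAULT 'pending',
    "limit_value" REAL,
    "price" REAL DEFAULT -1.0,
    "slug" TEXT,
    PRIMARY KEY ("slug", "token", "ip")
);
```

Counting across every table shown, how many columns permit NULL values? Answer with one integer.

33

accounts: 6 nullable (payload, secret, email, tier, account_id, token — PK (expires_at, limit_value, user_agent) and explicit NOT NULL columns excluded).
api_keys: 5 nullable (api_key_id, price, region, slug, status — PK (url, trial_days) and explicit NOT NULL columns excluded).
users: 8 nullable (expires_at, token, seats, user_id, slug, secret, user_agent, ip — PK (name, status) and explicit NOT NULL columns excluded).
subscriptions: 7 nullable (limit_value, currency, subscription_id, user_agent, trial_days, amount, secret — PK none and explicit NOT NULL columns excluded).
webhooks: 7 nullable (region, expires_at, user_agent, webhook_id, email, limit_value, price — PK (slug, token, ip) and explicit NOT NULL columns excluded).
Total: 6 + 5 + 8 + 7 + 7 = 33.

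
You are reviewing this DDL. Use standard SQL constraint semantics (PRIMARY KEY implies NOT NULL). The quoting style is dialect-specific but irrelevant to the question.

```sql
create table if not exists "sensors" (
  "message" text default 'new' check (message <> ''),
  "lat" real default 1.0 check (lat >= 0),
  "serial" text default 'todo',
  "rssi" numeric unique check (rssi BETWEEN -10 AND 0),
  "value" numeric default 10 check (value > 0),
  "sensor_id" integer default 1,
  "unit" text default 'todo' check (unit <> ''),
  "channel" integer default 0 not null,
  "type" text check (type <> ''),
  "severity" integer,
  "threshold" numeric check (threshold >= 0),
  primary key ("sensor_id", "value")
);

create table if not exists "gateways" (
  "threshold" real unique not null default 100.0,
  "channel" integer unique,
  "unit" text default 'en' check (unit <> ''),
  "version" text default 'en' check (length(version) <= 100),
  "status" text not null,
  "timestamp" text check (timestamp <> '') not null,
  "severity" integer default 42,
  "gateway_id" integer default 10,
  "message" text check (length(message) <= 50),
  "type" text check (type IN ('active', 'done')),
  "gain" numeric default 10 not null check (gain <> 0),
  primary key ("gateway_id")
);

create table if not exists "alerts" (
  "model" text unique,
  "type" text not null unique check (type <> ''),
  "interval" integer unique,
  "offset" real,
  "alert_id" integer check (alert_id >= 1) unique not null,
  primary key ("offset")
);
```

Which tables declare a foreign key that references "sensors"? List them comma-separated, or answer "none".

none

No REFERENCES clause anywhere in the schema names sensors.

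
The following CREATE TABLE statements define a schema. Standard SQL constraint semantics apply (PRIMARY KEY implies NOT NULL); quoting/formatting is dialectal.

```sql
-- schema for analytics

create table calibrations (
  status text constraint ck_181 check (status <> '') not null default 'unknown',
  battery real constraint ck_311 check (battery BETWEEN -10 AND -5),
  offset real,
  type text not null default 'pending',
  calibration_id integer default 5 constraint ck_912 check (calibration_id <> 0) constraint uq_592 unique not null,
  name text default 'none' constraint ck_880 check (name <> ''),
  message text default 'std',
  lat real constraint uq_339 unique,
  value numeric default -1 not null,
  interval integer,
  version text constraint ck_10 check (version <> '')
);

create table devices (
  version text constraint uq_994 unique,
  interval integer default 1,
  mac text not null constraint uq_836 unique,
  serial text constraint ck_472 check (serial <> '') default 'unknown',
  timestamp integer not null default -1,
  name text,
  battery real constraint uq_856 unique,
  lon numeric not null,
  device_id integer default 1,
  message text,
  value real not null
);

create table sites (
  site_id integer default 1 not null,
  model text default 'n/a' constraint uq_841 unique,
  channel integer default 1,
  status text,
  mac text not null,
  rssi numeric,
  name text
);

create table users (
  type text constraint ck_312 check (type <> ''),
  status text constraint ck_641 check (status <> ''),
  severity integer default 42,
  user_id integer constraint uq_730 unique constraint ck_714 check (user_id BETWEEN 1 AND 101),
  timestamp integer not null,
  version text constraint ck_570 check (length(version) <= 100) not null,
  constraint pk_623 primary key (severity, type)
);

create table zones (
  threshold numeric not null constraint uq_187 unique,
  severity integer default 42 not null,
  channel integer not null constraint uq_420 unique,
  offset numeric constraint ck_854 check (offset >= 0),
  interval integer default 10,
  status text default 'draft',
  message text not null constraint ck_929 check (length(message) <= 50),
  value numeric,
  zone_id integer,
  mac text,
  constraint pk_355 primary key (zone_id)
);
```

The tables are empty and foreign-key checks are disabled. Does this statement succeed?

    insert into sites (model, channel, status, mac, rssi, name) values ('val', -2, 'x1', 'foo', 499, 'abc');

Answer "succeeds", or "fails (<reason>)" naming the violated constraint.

NOT NULL columns: mac is supplied; site_id defaults to 1.
No constraint is violated.

succeeds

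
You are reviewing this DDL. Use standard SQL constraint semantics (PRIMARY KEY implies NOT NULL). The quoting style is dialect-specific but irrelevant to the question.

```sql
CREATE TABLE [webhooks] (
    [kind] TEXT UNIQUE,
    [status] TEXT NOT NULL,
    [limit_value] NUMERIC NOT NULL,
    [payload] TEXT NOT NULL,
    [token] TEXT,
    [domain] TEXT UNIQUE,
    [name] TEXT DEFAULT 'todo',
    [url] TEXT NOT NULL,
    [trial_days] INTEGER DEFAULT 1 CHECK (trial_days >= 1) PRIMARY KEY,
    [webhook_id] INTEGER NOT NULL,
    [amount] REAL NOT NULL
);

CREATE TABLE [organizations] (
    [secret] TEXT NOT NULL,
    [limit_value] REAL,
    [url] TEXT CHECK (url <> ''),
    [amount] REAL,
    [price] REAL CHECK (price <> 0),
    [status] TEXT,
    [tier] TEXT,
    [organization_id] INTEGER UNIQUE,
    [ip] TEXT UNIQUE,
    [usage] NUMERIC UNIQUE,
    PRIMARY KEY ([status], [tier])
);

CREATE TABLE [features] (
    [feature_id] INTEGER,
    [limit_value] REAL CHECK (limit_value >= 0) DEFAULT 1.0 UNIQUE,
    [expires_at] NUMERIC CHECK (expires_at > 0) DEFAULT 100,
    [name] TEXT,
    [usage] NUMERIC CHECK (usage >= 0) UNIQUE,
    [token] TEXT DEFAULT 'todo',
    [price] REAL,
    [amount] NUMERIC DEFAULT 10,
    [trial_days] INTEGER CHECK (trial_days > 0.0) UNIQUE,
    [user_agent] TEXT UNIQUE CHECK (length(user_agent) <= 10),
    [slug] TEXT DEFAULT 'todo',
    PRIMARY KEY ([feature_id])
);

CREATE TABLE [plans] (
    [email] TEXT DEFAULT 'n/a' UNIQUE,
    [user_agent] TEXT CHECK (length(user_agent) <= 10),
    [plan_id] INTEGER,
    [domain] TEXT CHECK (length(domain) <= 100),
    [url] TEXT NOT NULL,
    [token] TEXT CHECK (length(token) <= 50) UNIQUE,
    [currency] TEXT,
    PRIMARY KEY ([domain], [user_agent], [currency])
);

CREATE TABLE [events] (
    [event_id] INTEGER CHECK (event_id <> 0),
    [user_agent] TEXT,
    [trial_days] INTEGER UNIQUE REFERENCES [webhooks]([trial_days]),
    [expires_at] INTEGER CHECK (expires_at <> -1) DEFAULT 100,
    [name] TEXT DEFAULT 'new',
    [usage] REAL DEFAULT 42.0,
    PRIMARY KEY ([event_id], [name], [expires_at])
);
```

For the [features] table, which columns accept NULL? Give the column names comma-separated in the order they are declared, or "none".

limit_value, expires_at, name, usage, token, price, amount, trial_days, user_agent, slug

- feature_id: part of the PRIMARY KEY, which implies NOT NULL → not nullable.
- limit_value: CHECK does not forbid NULL (a CHECK constraint passes when its expression is NULL) → nullable.
- expires_at: CHECK does not forbid NULL (a CHECK constraint passes when its expression is NULL) → nullable.
- name: no NOT NULL constraint applies → nullable.
- usage: CHECK does not forbid NULL (a CHECK constraint passes when its expression is NULL) → nullable.
- token: DEFAULT only fills an omitted column; an explicit NULL is still allowed → nullable.
- price: no NOT NULL constraint applies → nullable.
- amount: DEFAULT only fills an omitted column; an explicit NULL is still allowed → nullable.
- trial_days: CHECK does not forbid NULL (a CHECK constraint passes when its expression is NULL) → nullable.
- user_agent: CHECK does not forbid NULL (a CHECK constraint passes when its expression is NULL) → nullable.
- slug: DEFAULT only fills an omitted column; an explicit NULL is still allowed → nullable.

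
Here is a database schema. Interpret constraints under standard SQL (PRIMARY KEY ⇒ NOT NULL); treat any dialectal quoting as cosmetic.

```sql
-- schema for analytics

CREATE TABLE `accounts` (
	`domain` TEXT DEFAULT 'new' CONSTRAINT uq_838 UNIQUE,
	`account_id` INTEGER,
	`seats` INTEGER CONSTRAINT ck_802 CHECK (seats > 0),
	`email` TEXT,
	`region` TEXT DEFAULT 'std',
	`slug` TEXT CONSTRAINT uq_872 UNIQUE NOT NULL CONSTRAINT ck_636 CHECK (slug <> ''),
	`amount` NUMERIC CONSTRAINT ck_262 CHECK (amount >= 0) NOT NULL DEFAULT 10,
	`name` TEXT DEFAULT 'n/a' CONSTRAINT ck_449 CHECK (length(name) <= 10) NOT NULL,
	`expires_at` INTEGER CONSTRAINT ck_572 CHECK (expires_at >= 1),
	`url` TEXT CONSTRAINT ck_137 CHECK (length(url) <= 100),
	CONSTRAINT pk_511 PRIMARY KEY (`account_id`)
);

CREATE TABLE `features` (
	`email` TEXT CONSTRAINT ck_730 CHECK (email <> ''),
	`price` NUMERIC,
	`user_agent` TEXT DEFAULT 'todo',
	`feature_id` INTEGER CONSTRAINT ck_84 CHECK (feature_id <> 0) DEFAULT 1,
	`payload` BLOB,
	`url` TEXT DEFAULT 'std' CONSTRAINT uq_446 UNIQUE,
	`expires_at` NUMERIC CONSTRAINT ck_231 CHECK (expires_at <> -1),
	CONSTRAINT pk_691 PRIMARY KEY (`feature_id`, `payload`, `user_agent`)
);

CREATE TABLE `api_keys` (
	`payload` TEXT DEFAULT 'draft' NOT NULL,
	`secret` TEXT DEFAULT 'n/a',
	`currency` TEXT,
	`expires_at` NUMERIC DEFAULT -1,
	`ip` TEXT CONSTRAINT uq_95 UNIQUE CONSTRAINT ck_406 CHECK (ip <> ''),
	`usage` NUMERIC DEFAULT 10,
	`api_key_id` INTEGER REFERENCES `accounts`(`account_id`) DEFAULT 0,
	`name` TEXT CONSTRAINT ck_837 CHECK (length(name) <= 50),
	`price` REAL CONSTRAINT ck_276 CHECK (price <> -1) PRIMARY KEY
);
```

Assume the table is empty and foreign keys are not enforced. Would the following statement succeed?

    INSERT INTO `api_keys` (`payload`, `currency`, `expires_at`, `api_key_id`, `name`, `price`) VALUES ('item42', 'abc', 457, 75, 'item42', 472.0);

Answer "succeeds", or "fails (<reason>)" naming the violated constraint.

succeeds

NOT NULL columns: payload is supplied; price is supplied.
CHECK constraints: 'item42' satisfies (length(name) <= 50); 472.0 satisfies (price <> -1).
No constraint is violated.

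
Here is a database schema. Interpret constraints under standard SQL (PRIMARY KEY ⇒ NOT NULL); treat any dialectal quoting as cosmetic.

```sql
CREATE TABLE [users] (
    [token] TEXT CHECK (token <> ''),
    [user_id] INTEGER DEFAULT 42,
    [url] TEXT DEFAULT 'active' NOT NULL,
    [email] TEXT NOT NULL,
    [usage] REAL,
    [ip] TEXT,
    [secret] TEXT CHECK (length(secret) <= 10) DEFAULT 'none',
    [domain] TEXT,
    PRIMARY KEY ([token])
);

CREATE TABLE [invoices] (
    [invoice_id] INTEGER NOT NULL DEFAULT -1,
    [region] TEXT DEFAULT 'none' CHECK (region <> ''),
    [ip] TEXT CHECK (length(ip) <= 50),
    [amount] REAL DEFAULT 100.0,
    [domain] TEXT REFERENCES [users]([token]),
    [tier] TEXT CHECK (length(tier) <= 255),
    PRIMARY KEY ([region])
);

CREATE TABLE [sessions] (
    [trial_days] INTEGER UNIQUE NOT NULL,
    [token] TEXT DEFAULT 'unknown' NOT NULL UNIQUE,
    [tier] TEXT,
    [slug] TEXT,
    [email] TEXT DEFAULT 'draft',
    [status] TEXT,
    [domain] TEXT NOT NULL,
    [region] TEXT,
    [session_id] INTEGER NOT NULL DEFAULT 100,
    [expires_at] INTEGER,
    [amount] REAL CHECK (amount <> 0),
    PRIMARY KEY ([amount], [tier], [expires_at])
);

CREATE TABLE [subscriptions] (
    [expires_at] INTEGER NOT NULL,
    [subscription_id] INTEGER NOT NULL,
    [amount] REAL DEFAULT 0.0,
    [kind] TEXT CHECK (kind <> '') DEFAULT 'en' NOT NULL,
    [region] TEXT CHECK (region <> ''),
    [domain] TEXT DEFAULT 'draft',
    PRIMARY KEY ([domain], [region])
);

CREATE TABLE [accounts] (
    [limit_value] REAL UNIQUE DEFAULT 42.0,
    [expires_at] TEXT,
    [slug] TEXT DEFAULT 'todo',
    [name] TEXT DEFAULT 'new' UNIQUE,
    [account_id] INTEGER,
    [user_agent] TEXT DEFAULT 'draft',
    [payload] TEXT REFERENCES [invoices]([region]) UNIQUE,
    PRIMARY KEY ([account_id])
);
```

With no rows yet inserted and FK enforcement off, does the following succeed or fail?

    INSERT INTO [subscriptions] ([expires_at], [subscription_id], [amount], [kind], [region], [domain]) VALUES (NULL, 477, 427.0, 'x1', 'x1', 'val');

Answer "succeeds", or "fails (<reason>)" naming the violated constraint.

expires_at is explicitly set to NULL, but expires_at is declared NOT NULL.

fails (NOT NULL on expires_at)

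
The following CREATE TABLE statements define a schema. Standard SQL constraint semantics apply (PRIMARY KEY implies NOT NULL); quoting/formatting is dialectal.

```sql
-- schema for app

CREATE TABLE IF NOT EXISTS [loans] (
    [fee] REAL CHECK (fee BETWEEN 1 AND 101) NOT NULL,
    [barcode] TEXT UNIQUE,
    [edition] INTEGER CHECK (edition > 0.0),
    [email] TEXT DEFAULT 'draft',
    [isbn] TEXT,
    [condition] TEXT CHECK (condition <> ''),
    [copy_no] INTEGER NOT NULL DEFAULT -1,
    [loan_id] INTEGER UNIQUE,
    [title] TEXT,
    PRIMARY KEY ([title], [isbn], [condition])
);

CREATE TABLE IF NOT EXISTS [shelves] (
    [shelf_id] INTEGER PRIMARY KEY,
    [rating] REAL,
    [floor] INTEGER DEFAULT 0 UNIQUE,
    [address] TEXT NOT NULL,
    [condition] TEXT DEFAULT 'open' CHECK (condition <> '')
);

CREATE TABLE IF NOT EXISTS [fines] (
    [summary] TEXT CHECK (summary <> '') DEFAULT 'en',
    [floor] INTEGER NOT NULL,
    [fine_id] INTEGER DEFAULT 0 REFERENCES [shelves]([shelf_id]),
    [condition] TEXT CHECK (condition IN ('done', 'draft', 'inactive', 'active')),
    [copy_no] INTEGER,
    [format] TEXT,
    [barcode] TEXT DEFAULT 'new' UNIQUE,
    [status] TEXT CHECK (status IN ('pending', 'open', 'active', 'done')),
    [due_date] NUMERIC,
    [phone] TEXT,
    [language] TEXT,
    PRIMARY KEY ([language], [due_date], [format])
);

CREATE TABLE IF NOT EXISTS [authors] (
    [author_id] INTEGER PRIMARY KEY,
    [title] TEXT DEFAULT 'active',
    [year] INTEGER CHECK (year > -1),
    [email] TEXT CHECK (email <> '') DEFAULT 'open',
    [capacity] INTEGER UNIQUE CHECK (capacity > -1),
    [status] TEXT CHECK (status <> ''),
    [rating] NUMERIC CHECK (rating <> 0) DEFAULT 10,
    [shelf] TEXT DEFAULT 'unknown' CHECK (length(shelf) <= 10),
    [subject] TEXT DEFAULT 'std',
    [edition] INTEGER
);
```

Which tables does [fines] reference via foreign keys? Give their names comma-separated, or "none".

- fine_id REFERENCES shelves(shelf_id).

shelves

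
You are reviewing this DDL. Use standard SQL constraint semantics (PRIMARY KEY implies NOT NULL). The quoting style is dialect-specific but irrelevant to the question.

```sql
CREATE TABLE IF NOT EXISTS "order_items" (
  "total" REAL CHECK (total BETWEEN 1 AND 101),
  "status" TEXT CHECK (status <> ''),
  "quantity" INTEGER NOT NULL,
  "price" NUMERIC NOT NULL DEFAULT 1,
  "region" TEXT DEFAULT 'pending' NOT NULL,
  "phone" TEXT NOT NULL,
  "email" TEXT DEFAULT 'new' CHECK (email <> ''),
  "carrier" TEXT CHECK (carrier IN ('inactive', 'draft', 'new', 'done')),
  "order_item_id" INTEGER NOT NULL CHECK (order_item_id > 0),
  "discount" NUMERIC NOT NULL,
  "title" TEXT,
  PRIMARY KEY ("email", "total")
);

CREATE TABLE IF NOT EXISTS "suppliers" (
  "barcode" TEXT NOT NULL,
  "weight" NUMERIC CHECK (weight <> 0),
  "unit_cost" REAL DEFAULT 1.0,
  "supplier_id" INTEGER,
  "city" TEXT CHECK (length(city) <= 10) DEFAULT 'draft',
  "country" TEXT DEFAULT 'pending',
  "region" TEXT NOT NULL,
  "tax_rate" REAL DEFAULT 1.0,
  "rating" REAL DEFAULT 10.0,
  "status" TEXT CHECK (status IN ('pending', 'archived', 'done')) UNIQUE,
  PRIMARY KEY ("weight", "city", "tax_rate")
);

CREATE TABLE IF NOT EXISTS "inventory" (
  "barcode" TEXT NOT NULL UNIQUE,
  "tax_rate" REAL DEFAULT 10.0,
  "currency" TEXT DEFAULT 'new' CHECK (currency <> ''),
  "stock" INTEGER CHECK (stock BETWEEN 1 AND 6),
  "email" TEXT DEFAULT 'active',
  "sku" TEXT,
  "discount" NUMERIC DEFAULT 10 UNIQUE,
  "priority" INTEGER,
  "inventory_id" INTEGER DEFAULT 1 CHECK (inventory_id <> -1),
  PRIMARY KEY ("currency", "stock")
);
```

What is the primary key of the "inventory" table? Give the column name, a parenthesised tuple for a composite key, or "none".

(currency, stock)

A table-level PRIMARY KEY clause names 2 columns: currency, stock.
This is a composite key — the combination is unique, not each column individually.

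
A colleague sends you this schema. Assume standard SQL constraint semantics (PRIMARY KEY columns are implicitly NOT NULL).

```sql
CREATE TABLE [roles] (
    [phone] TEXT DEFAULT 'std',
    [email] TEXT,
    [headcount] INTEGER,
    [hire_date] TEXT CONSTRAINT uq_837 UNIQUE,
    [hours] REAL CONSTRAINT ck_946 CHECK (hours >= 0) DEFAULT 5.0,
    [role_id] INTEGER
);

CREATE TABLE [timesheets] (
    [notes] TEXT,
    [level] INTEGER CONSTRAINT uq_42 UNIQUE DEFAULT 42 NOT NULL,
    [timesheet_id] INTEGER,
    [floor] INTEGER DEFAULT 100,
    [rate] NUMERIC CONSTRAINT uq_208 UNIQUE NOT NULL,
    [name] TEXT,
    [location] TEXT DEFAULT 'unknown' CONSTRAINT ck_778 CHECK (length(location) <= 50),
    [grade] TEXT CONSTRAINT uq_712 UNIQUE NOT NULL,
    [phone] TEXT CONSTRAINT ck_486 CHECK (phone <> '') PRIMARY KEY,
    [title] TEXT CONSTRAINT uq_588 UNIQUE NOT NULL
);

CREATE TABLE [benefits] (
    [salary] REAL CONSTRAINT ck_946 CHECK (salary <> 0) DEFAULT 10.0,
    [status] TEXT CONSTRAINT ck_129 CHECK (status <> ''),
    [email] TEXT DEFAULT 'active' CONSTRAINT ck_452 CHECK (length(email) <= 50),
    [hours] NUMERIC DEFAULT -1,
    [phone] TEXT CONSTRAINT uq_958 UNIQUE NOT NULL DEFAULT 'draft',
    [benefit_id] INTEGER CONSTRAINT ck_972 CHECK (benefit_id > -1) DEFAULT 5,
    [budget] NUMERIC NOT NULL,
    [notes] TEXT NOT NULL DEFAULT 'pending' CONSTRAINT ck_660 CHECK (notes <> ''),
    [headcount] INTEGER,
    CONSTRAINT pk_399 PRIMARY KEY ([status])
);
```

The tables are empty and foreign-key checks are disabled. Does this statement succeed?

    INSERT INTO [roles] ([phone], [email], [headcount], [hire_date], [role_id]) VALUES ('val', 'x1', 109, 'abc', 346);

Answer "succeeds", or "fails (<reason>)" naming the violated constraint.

succeeds

roles has no NOT NULL or PRIMARY KEY columns.
No constraint is violated.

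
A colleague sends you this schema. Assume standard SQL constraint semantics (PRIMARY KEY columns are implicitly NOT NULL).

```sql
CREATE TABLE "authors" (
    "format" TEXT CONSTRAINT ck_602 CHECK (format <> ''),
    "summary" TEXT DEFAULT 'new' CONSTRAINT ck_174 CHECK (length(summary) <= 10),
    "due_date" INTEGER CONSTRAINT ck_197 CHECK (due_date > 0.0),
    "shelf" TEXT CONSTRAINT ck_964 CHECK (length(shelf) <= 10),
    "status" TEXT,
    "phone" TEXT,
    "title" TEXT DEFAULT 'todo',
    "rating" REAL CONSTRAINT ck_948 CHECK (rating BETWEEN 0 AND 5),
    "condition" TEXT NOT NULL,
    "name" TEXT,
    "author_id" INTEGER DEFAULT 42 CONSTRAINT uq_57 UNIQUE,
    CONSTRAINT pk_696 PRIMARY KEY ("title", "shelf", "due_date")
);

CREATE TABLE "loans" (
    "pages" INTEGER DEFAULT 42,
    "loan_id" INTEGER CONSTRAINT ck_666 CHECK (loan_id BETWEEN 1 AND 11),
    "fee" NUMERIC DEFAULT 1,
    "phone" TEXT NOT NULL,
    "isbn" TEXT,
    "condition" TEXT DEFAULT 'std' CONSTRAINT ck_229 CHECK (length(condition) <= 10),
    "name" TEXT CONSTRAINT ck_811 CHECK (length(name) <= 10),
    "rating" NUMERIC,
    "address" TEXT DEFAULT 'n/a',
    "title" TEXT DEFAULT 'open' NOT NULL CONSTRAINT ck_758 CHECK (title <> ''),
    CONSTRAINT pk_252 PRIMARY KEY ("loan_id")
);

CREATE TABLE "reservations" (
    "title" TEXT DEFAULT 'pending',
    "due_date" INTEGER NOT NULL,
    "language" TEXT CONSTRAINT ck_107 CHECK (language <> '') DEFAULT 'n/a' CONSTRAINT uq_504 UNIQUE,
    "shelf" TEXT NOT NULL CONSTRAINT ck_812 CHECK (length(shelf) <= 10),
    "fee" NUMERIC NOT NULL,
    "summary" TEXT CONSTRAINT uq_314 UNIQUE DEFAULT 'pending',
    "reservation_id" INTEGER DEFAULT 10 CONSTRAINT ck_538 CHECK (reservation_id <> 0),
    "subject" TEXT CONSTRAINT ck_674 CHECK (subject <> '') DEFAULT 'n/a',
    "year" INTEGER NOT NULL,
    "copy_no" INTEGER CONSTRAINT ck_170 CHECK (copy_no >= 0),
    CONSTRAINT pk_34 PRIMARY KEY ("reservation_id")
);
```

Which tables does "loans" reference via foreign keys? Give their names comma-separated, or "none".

No column in loans has a REFERENCES clause.

none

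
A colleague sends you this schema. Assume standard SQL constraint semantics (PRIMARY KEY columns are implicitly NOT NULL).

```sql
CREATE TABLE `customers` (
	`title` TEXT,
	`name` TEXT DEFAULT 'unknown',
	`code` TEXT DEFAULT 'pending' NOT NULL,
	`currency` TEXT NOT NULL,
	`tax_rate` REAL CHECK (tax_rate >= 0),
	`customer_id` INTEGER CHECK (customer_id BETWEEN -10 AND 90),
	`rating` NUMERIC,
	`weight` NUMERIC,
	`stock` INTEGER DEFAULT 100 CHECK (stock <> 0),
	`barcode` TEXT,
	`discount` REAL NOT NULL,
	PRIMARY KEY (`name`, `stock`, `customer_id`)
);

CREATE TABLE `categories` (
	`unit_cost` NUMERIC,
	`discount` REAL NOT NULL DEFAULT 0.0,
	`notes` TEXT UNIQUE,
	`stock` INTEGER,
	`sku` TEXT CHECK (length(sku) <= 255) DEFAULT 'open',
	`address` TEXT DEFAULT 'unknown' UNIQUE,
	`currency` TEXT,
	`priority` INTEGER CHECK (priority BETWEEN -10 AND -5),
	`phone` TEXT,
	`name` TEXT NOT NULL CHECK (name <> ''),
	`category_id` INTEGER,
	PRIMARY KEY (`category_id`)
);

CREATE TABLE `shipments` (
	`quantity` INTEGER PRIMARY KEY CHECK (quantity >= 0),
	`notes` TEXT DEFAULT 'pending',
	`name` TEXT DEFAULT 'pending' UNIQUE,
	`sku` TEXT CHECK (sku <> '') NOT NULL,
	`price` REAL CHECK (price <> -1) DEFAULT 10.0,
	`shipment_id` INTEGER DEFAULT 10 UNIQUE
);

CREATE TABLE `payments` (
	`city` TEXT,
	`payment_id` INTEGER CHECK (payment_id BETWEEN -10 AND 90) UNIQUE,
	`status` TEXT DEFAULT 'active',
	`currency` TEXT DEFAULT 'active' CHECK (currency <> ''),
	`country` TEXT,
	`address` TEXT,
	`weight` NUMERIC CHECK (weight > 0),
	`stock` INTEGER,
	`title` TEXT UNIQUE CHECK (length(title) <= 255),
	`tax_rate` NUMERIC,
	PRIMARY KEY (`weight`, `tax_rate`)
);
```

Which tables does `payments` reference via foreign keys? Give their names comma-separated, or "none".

No column in payments has a REFERENCES clause.

none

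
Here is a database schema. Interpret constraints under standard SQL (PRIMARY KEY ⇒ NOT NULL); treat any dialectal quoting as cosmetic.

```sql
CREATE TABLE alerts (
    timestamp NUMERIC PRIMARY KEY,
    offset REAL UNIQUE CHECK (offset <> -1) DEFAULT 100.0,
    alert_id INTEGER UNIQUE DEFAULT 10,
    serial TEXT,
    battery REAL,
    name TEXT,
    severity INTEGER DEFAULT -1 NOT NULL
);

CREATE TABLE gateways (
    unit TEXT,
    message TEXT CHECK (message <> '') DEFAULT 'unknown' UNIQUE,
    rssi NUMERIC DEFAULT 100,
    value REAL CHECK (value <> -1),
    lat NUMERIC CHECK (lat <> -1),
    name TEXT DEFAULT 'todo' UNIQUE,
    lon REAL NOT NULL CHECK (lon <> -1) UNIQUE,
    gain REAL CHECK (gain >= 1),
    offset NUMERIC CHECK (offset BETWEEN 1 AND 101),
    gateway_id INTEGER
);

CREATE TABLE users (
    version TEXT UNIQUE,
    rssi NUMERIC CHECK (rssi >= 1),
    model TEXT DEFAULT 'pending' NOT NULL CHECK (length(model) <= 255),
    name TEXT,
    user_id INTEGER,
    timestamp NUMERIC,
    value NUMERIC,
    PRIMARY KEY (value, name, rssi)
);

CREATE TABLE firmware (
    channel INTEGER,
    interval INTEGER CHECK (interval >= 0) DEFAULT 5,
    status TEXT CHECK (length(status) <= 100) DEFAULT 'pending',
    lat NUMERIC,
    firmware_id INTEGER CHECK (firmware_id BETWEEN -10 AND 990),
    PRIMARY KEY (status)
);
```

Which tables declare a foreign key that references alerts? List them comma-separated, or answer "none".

none

No REFERENCES clause anywhere in the schema names alerts.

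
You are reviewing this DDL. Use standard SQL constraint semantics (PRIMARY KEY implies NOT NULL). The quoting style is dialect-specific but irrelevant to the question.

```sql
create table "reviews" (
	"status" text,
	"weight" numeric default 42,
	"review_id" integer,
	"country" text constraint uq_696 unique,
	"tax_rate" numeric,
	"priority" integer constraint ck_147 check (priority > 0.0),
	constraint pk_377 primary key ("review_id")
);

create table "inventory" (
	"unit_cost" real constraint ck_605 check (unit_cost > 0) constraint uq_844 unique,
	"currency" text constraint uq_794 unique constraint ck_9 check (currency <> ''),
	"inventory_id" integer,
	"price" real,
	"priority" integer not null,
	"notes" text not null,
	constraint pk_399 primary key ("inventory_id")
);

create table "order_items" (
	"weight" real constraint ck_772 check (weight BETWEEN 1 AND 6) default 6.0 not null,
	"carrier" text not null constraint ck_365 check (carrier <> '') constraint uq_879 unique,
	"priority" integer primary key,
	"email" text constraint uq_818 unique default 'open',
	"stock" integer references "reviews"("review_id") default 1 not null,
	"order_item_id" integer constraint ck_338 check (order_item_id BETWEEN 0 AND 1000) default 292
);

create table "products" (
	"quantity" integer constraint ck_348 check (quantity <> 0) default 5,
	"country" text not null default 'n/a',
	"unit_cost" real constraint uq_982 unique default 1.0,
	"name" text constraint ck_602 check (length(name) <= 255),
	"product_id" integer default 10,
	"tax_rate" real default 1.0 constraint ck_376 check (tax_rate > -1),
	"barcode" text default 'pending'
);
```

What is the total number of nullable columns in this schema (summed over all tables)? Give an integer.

reviews: 5 nullable (status, weight, country, tax_rate, priority — PK (review_id) and explicit NOT NULL columns excluded).
inventory: 3 nullable (unit_cost, currency, price — PK (inventory_id) and explicit NOT NULL columns excluded).
order_items: 2 nullable (email, order_item_id — PK (priority) and explicit NOT NULL columns excluded).
products: 6 nullable (quantity, unit_cost, name, product_id, tax_rate, barcode — PK none and explicit NOT NULL columns excluded).
Total: 5 + 3 + 2 + 6 = 16.

16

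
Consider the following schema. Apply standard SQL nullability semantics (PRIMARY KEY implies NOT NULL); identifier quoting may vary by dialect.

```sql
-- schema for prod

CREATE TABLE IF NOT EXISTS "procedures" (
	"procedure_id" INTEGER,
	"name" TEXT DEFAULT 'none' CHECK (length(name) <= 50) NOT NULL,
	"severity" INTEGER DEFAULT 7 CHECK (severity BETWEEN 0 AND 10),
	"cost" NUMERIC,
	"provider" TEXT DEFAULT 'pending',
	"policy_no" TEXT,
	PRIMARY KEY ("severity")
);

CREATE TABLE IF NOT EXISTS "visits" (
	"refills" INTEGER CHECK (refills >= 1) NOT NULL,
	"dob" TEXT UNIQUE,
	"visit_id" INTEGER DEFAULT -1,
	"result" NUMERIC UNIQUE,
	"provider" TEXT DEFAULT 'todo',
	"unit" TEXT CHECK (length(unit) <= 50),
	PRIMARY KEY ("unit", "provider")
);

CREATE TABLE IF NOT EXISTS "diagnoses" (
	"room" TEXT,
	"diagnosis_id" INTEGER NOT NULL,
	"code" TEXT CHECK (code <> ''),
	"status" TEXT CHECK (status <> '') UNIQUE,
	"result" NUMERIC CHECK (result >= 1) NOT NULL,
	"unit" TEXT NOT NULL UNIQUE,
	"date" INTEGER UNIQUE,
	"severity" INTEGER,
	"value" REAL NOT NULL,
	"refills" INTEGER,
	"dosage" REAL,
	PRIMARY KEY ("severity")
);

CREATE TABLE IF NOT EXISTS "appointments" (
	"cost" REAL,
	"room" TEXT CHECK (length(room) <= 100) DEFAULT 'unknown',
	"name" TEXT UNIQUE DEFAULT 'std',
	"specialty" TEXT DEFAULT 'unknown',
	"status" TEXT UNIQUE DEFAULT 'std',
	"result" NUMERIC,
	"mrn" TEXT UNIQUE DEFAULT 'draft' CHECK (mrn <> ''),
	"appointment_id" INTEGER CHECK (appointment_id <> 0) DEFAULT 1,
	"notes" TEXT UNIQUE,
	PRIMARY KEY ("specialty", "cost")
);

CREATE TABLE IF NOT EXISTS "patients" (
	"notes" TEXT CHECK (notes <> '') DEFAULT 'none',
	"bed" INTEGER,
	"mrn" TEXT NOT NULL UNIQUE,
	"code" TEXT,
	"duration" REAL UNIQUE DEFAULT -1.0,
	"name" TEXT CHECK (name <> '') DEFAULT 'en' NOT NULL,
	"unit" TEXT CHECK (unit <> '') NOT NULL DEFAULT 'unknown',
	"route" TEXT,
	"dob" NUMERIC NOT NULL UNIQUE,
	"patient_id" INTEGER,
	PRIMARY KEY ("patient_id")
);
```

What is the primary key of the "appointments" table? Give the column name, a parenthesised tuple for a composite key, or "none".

A table-level PRIMARY KEY clause names 2 columns: specialty, cost.
This is a composite key — the combination is unique, not each column individually.

(specialty, cost)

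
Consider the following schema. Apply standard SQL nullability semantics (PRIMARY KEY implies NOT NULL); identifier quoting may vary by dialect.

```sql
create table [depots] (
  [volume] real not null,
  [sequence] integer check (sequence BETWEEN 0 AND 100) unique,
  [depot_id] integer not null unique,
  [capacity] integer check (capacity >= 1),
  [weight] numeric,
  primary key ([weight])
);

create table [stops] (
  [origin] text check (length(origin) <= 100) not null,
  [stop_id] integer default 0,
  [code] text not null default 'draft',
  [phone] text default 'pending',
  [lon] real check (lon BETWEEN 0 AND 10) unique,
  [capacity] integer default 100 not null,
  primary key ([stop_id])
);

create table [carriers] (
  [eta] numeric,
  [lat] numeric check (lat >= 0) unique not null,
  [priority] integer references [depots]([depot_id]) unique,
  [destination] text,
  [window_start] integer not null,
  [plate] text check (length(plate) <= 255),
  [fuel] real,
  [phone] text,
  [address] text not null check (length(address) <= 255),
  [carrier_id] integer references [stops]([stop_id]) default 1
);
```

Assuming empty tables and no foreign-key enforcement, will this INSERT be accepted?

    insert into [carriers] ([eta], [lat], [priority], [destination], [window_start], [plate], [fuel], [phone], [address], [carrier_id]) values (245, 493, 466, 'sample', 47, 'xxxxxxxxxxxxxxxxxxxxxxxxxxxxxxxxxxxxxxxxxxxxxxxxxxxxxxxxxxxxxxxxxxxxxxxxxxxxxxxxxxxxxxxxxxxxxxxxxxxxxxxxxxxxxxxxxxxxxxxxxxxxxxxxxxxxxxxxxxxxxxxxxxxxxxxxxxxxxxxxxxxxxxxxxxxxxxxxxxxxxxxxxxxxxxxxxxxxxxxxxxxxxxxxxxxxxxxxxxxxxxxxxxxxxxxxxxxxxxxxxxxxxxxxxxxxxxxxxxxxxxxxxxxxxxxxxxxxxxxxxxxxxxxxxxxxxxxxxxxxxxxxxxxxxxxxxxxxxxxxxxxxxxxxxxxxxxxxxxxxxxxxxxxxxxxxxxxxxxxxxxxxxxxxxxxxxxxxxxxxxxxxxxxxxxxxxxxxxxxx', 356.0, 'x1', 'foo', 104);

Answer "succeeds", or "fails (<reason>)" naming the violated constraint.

fails (CHECK on plate)

The value 'xxxxxxxxxxxxxxxxxxxxxxxxxxxxxxxxxxxxxxxxxxxxxxxxxxxxxxxxxxxxxxxxxxxxxxxxxxxxxxxxxxxxxxxxxxxxxxxxxxxxxxxxxxxxxxxxxxxxxxxxxxxxxxxxxxxxxxxxxxxxxxxxxxxxxxxxxxxxxxxxxxxxxxxxxxxxxxxxxxxxxxxxxxxxxxxxxxxxxxxxxxxxxxxxxxxxxxxxxxxxxxxxxxxxxxxxxxxxxxxxxxxxxxxxxxxxxxxxxxxxxxxxxxxxxxxxxxxxxxxxxxxxxxxxxxxxxxxxxxxxxxxxxxxxxxxxxxxxxxxxxxxxxxxxxxxxxxxxxxxxxxxxxxxxxxxxxxxxxxxxxxxxxxxxxxxxxxxxxxxxxxxxxxxxxxxxxxxxxxxx' for plate violates CHECK (length(plate) <= 255).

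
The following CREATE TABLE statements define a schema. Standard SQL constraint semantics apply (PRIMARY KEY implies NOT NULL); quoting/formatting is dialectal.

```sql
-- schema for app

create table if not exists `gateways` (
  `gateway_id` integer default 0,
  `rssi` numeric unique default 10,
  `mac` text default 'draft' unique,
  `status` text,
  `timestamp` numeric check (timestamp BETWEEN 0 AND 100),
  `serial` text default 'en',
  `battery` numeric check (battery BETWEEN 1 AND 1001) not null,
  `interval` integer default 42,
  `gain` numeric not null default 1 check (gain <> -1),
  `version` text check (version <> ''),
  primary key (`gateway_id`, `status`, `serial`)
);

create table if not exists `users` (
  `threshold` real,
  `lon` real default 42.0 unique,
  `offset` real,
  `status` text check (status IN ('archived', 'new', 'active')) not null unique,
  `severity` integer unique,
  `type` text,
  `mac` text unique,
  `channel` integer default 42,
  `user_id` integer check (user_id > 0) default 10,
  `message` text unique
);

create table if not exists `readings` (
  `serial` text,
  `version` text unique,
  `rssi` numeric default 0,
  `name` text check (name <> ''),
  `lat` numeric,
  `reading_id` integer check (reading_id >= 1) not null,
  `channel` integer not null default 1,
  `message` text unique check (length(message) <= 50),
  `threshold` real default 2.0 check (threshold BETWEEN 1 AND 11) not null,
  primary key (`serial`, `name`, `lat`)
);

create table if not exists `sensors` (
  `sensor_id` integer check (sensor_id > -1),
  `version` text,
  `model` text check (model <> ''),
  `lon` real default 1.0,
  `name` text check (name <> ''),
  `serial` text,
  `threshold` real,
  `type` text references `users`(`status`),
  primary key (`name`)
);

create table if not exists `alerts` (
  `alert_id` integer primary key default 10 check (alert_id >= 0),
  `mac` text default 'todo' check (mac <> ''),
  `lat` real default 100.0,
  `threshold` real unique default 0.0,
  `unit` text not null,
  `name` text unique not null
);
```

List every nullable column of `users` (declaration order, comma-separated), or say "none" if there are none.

- threshold: no NOT NULL constraint applies → nullable.
- lon: UNIQUE does not imply NOT NULL → nullable.
- offset: no NOT NULL constraint applies → nullable.
- status: declared NOT NULL → not nullable.
- severity: UNIQUE does not imply NOT NULL → nullable.
- type: no NOT NULL constraint applies → nullable.
- mac: UNIQUE does not imply NOT NULL → nullable.
- channel: DEFAULT only fills an omitted column; an explicit NULL is still allowed → nullable.
- user_id: CHECK does not forbid NULL (a CHECK constraint passes when its expression is NULL) → nullable.
- message: UNIQUE does not imply NOT NULL → nullable.

threshold, lon, offset, severity, type, mac, channel, user_id, message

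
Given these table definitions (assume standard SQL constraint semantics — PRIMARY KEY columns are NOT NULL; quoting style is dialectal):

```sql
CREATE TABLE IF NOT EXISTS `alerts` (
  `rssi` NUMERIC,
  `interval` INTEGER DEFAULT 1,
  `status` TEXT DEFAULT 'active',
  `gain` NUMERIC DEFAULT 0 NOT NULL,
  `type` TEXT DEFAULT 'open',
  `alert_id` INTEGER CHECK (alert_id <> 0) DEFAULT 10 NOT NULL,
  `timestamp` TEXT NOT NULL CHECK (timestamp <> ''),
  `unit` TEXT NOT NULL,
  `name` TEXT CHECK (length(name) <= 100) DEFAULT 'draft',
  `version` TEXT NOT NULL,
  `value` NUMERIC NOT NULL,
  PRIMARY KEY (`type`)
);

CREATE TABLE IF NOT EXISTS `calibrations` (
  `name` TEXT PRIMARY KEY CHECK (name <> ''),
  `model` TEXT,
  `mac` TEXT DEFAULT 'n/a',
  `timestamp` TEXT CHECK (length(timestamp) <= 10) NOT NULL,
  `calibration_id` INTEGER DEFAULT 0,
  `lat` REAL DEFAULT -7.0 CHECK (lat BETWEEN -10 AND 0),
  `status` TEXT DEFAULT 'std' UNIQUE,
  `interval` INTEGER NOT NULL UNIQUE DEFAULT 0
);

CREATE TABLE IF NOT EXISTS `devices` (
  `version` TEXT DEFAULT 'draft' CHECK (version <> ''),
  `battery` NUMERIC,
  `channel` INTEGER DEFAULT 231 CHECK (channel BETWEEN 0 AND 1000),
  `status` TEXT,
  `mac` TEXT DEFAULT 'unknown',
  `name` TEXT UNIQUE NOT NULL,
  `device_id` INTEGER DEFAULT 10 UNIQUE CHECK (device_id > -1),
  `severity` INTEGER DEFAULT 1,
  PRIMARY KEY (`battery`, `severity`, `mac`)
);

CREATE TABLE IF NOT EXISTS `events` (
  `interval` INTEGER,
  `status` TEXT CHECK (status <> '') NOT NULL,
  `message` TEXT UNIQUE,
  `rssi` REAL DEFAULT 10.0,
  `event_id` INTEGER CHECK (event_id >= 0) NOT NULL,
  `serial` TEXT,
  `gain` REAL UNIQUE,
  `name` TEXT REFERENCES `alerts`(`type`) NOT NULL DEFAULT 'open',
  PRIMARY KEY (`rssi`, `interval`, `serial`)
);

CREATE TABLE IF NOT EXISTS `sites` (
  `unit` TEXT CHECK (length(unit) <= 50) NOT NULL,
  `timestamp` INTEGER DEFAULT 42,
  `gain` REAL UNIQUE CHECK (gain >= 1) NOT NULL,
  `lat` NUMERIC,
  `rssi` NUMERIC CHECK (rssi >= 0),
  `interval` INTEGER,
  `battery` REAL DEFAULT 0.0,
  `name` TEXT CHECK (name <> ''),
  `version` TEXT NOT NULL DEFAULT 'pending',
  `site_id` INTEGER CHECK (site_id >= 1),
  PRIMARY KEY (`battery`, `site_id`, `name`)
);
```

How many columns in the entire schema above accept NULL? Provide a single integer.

19

alerts: 4 nullable (rssi, interval, status, name — PK (type) and explicit NOT NULL columns excluded).
calibrations: 5 nullable (model, mac, calibration_id, lat, status — PK (name) and explicit NOT NULL columns excluded).
devices: 4 nullable (version, channel, status, device_id — PK (battery, severity, mac) and explicit NOT NULL columns excluded).
events: 2 nullable (message, gain — PK (rssi, interval, serial) and explicit NOT NULL columns excluded).
sites: 4 nullable (timestamp, lat, rssi, interval — PK (battery, site_id, name) and explicit NOT NULL columns excluded).
Total: 4 + 5 + 4 + 2 + 4 = 19.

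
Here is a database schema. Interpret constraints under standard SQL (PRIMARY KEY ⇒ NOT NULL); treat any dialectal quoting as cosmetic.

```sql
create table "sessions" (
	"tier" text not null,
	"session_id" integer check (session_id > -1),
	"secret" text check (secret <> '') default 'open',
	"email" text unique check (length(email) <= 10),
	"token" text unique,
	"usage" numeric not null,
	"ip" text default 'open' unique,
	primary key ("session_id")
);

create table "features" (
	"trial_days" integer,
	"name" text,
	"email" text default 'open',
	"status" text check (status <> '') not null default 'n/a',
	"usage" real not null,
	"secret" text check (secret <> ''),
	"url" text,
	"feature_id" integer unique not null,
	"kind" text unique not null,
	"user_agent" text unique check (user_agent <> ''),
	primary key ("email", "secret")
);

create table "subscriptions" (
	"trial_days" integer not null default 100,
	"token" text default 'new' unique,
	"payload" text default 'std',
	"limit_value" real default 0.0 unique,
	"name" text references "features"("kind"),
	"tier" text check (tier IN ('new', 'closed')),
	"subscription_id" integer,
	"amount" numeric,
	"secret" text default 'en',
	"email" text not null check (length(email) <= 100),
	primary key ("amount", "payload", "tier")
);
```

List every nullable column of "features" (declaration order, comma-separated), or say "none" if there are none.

trial_days, name, url, user_agent

- trial_days: no NOT NULL constraint applies → nullable.
- name: no NOT NULL constraint applies → nullable.
- email: part of the PRIMARY KEY, which implies NOT NULL → not nullable.
- status: declared NOT NULL → not nullable.
- usage: declared NOT NULL → not nullable.
- secret: part of the PRIMARY KEY, which implies NOT NULL → not nullable.
- url: no NOT NULL constraint applies → nullable.
- feature_id: declared NOT NULL → not nullable.
- kind: declared NOT NULL → not nullable.
- user_agent: CHECK does not forbid NULL (a CHECK constraint passes when its expression is NULL) → nullable.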